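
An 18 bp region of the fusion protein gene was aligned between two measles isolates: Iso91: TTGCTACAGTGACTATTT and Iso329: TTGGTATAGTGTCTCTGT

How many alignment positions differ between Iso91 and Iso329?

Differing sites — 4:C/G; 7:C/T; 12:A/T; 15:A/C; 17:T/G.
That gives 5 mismatches out of 18 aligned sites, so the Hamming distance is 5.

5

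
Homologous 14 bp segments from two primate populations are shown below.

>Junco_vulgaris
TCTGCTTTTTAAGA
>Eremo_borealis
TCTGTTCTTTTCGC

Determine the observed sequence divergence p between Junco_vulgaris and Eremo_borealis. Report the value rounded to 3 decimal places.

0.357

Mismatches occur at site 5 (C/T), site 7 (T/C), site 11 (A/T), site 12 (A/C), site 14 (A/C).
There are 5 differences over 14 sites, so p = 5/14 = 0.357.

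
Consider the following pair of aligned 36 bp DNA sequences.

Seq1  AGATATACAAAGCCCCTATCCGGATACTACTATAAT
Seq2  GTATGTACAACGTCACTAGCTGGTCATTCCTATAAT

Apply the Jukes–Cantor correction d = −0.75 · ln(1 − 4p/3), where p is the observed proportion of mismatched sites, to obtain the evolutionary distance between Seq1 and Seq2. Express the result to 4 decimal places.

0.4408

Differing sites — 1:A/G; 2:G/T; 5:A/G; 11:A/C; 13:C/T; 15:C/A; 19:T/G; 21:C/T; 24:A/T; 25:T/C; 27:C/T; 29:A/C.
p = 12/36 = 0.333333.
d = −0.75 · ln(1 − (4/3)·0.333333) = −0.75 · ln(0.555556) = −0.75 · (-0.587786) = 0.4408.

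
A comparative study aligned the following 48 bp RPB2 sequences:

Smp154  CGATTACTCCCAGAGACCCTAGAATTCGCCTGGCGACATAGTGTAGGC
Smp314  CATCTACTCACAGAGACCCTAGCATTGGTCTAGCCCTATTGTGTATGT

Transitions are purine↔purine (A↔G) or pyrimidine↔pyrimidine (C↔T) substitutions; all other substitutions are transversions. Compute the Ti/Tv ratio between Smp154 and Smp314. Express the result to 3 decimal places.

0.750

Mismatches occur at site 2 (G→A, transition), site 3 (A→T, transversion), site 4 (T→C, transition), site 10 (C→A, transversion), site 23 (A→C, transversion), site 27 (C→G, transversion), site 29 (C→T, transition), site 32 (G→A, transition), site 35 (G→C, transversion), site 36 (A→C, transversion), site 37 (C→T, transition), site 40 (A→T, transversion), site 46 (G→T, transversion), site 48 (C→T, transition).
Of the 14 differences, 6 transitions and 8 transversions, so Ti/Tv = 6/8 = 0.750.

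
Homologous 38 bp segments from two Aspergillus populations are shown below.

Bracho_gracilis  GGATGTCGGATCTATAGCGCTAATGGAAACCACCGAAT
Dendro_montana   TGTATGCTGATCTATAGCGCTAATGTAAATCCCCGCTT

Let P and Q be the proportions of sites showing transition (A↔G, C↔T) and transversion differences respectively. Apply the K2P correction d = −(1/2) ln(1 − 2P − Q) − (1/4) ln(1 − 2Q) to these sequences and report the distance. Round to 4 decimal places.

0.3765

The sequences differ at positions 1 (G/T, transversion), 3 (A/T, transversion), 4 (T/A, transversion), 5 (G/T, transversion), 6 (T/G, transversion), 8 (G/T, transversion), 26 (G/T, transversion), 30 (C/T, transition), 32 (A/C, transversion), 36 (A/C, transversion), 37 (A/T, transversion).
Of the 11 differences, 1 transition and 10 transversions over 38 sites: P = 1/38 = 0.026316, Q = 10/38 = 0.263158.
d = −0.5·ln(0.684210) − 0.25·ln(0.473684) = −0.5·(-0.379490) − 0.25·(-0.747215) = 0.3765.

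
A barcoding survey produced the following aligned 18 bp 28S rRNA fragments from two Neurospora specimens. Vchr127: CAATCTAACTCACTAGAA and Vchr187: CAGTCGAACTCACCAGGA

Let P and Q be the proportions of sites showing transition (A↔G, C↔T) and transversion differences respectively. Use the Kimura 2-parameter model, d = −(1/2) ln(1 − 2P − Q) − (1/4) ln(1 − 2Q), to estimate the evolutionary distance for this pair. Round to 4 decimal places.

0.2757

The sequences differ at positions 3 (A/G, transition), 6 (T/G, transversion), 14 (T/C, transition), 17 (A/G, transition).
Of the 4 differences, 3 transitions and 1 transversion over 18 sites: P = 3/18 = 0.166667, Q = 1/18 = 0.055556.
d = −0.5·ln(0.611110) − 0.25·ln(0.888888) = −0.5·(-0.492478) − 0.25·(-0.117784) = 0.2757.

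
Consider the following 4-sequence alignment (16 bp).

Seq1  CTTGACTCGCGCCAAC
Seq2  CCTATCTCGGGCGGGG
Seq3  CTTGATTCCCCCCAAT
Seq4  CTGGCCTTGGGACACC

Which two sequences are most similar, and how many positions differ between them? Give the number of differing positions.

4

Pairwise Hamming distances:
  Seq1 vs Seq2: 8
  Seq1 vs Seq3: 4
  Seq1 vs Seq4: 6
  Seq2 vs Seq3: 11
  Seq2 vs Seq4: 10
  Seq3 vs Seq4: 10
The smallest is 4, between Seq1 and Seq3.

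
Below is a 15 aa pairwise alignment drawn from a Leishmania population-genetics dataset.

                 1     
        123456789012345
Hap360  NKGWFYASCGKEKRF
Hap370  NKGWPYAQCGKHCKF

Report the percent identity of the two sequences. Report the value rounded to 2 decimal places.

The sequences differ at positions 5 (F/P), 8 (S/Q), 12 (E/H), 13 (K/C), 14 (R/K).
10 of the 15 sites match, so the percent identity is 10/15 × 100 = 66.67%.

66.67%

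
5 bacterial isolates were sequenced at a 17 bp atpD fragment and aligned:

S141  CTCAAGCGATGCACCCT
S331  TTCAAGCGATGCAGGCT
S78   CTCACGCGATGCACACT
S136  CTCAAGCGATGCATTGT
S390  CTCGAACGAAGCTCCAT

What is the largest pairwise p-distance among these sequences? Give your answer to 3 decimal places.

0.471

Pairwise Hamming distances:
  S141 vs S331: 3
  S141 vs S78: 2
  S141 vs S136: 3
  S141 vs S390: 5
  S331 vs S78: 4
  S331 vs S136: 4
  S331 vs S390: 8
  S78 vs S136: 4
  S78 vs S390: 7
  S136 vs S390: 7
The largest is 8 mismatches, between S331 and S390; p = 8/17 = 0.471.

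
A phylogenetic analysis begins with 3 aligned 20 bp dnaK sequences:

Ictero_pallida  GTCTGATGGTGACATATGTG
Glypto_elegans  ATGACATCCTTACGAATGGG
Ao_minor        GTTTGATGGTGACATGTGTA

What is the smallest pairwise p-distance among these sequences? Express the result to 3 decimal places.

0.150

Pairwise Hamming distances:
  Ictero_pallida vs Glypto_elegans: 10
  Ictero_pallida vs Ao_minor: 3
  Glypto_elegans vs Ao_minor: 12
The smallest is 3 mismatches, between Ictero_pallida and Ao_minor; p = 3/20 = 0.150.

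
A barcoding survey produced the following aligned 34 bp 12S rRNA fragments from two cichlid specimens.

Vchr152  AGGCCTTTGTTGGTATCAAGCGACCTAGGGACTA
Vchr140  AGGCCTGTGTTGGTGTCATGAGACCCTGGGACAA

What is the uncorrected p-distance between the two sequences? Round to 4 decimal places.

Differing sites — 7:T/G; 15:A/G; 19:A/T; 21:C/A; 26:T/C; 27:A/T; 33:T/A.
There are 7 differences over 34 sites, so p = 7/34 = 0.2059.

0.2059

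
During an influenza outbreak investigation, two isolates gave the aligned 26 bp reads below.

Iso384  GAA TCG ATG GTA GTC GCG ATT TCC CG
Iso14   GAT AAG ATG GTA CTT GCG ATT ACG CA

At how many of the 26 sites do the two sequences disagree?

8

Mismatches occur at site 3 (A↔T), site 4 (T↔A), site 5 (C↔A), site 13 (G↔C), site 15 (C↔T), site 22 (T↔A), site 24 (C↔G), site 26 (G↔A).
That gives 8 mismatches out of 26 aligned sites, so the Hamming distance is 8.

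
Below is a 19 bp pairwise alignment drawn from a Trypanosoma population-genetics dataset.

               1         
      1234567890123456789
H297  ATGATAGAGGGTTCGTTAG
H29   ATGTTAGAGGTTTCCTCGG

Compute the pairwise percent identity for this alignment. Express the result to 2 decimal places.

73.68%

Mismatches occur at site 4 (A→T), site 11 (G→T), site 15 (G→C), site 17 (T→C), site 18 (A→G).
14 of the 19 sites match, so the percent identity is 14/19 × 100 = 73.68%.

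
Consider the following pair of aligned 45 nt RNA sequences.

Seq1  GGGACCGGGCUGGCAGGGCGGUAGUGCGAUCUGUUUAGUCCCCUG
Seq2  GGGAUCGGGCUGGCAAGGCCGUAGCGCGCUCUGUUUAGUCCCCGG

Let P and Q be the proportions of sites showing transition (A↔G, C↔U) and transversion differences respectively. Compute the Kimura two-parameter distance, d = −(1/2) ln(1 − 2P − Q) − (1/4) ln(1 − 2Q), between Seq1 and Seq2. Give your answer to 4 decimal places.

0.1473

The sequences differ at positions 5 (C/U, transition), 16 (G/A, transition), 20 (G/C, transversion), 25 (U/C, transition), 29 (A/C, transversion), 44 (U/G, transversion).
Of the 6 differences, 3 transitions and 3 transversions over 45 sites: P = 3/45 = 0.066667, Q = 3/45 = 0.066667.
d = −0.5·ln(0.799999) − 0.25·ln(0.866666) = −0.5·(-0.223145) − 0.25·(-0.143102) = 0.1473.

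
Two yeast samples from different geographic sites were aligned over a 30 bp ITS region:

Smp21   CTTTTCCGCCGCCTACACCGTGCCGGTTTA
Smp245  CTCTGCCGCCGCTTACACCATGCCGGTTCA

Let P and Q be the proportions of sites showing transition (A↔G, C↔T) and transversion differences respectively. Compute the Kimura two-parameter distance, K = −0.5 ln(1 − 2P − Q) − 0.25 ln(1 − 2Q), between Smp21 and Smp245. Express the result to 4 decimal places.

0.1956

The sequences differ at positions 3 (T/C, transition), 5 (T/G, transversion), 13 (C/T, transition), 20 (G/A, transition), 29 (T/C, transition).
Of the 5 differences, 4 transitions and 1 transversion over 30 sites: P = 4/30 = 0.133333, Q = 1/30 = 0.033333.
d = −0.5·ln(0.700001) − 0.25·ln(0.933334) = −0.5·(-0.356674) − 0.25·(-0.068992) = 0.1956.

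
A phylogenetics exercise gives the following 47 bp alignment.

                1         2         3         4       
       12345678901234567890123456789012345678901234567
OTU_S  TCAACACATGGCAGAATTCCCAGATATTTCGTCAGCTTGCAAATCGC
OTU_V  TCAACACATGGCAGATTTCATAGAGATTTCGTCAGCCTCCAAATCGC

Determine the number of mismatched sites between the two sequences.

6

The sequences differ at positions 16 (A/T), 20 (C/A), 21 (C/T), 25 (T/G), 37 (T/C), 39 (G/C).
That gives 6 mismatches out of 47 aligned sites, so the Hamming distance is 6.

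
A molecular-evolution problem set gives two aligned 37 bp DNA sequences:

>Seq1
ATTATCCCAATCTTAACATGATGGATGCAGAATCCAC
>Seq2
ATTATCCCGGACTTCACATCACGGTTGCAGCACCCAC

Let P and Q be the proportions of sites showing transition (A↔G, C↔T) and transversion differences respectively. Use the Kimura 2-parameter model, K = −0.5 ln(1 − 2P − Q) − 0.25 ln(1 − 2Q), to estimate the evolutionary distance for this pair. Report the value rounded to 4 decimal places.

The sequences differ at positions 9 (A/G, transition), 10 (A/G, transition), 11 (T/A, transversion), 15 (A/C, transversion), 20 (G/C, transversion), 22 (T/C, transition), 25 (A/T, transversion), 31 (A/C, transversion), 33 (T/C, transition).
Of the 9 differences, 4 transitions and 5 transversions over 37 sites: P = 4/37 = 0.108108, Q = 5/37 = 0.135135.
d = −0.5·ln(0.648649) − 0.25·ln(0.729730) = −0.5·(-0.432864) − 0.25·(-0.315081) = 0.2952.

0.2952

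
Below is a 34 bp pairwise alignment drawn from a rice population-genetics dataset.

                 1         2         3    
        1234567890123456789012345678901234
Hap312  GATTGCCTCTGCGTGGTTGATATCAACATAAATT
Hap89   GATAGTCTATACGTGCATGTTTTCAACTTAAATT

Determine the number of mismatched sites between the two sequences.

9

Differing sites — 4:T/A; 6:C/T; 9:C/A; 11:G/A; 16:G/C; 17:T/A; 20:A/T; 22:A/T; 28:A/T.
That gives 9 mismatches out of 34 aligned sites, so the Hamming distance is 9.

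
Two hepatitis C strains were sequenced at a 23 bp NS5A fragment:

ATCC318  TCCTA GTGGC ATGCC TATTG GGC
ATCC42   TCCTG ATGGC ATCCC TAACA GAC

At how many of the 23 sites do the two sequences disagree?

Mismatches occur at site 5 (A↔G), site 6 (G↔A), site 13 (G↔C), site 18 (T↔A), site 19 (T↔C), site 20 (G↔A), site 22 (G↔A).
That gives 7 mismatches out of 23 aligned sites, so the Hamming distance is 7.

7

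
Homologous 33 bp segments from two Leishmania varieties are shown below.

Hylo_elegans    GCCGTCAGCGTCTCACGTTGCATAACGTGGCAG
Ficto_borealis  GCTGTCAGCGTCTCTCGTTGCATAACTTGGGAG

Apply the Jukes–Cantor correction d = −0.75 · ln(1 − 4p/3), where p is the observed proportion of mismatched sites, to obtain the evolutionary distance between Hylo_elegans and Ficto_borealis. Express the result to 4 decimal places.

0.1322

Differing sites — 3:C/T; 15:A/T; 27:G/T; 31:C/G.
p = 4/33 = 0.121212.
d = −0.75 · ln(1 − (4/3)·0.121212) = −0.75 · ln(0.838384) = −0.75 · (-0.176279) = 0.1322.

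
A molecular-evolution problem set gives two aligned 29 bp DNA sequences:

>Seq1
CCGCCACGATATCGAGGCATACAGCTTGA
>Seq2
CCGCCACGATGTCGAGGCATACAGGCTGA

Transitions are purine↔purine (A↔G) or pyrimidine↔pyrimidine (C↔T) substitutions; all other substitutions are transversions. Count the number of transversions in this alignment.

1

Mismatches occur at site 11 (A/G, transition), site 25 (C/G, transversion), site 26 (T/C, transition).
Of the 3 differences, 2 transitions and 1 transversion, so the answer is 1.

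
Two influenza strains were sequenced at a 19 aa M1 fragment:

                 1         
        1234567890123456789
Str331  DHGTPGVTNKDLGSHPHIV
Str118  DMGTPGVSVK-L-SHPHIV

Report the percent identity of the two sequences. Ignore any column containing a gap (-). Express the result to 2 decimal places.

Excluding the 2 gap columns leaves 17 comparable sites.
The sequences differ at positions 2 (H/M), 8 (T/S), 9 (N/V).
14 of the 17 comparable sites match, so the percent identity is 14/17 × 100 = 82.35%.

82.35%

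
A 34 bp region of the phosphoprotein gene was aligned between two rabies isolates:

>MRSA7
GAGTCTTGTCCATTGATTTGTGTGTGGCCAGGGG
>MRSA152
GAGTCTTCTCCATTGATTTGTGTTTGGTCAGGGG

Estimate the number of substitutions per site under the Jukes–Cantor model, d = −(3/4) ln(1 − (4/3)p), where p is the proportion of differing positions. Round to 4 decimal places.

The sequences differ at positions 8 (G/C), 24 (G/T), 28 (C/T).
p = 3/34 = 0.088235.
d = −0.75 · ln(1 − (4/3)·0.088235) = −0.75 · ln(0.882353) = −0.75 · (-0.125163) = 0.0939.

0.0939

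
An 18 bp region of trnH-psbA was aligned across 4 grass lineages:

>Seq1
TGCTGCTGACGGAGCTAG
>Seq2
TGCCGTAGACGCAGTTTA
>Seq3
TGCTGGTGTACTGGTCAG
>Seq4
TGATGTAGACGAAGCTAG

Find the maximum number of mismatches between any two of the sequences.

11

Pairwise Hamming distances:
  Seq1 vs Seq2: 7
  Seq1 vs Seq3: 8
  Seq1 vs Seq4: 4
  Seq2 vs Seq3: 11
  Seq2 vs Seq4: 6
  Seq3 vs Seq4: 10
The largest is 11, between Seq2 and Seq3.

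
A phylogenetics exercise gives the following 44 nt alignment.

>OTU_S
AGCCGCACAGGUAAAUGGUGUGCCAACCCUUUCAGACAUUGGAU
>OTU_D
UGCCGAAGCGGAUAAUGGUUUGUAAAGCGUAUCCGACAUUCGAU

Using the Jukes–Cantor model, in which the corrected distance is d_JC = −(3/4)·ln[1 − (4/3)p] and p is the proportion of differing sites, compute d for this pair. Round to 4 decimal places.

0.4141

Mismatches occur at site 1 (A→U), site 6 (C→A), site 8 (C→G), site 9 (A→C), site 12 (U→A), site 13 (A→U), site 20 (G→U), site 23 (C→U), site 24 (C→A), site 27 (C→G), site 29 (C→G), site 31 (U→A), site 34 (A→C), site 41 (G→C).
p = 14/44 = 0.318182.
d = −0.75 · ln(1 − (4/3)·0.318182) = −0.75 · ln(0.575757) = −0.75 · (-0.552070) = 0.4141.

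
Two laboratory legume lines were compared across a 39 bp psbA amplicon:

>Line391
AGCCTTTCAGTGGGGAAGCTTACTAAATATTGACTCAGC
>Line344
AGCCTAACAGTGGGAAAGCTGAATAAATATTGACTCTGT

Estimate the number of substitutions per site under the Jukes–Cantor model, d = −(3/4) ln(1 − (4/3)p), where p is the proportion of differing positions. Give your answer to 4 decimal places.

0.2052

The sequences differ at positions 6 (T/A), 7 (T/A), 15 (G/A), 21 (T/G), 23 (C/A), 37 (A/T), 39 (C/T).
p = 7/39 = 0.179487.
d = −0.75 · ln(1 − (4/3)·0.179487) = −0.75 · ln(0.760684) = −0.75 · (-0.273537) = 0.2052.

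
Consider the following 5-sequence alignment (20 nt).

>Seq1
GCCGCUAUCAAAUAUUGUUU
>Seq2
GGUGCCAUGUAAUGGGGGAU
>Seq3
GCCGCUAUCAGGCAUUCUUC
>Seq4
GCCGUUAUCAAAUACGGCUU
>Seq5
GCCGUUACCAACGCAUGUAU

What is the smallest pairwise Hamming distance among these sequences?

Pairwise Hamming distances:
  Seq1 vs Seq2: 10
  Seq1 vs Seq3: 5
  Seq1 vs Seq4: 4
  Seq1 vs Seq5: 7
  Seq2 vs Seq3: 15
  Seq2 vs Seq4: 10
  Seq2 vs Seq5: 13
  Seq3 vs Seq4: 9
  Seq3 vs Seq5: 10
  Seq4 vs Seq5: 8
The smallest is 4, between Seq1 and Seq4.

4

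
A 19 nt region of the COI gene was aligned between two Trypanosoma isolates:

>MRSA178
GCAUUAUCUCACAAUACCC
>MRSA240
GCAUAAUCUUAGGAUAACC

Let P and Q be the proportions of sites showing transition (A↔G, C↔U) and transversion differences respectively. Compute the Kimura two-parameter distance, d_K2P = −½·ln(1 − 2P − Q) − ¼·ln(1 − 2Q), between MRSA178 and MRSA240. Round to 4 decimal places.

0.3246

The sequences differ at positions 5 (U/A, transversion), 10 (C/U, transition), 12 (C/G, transversion), 13 (A/G, transition), 17 (C/A, transversion).
Of the 5 differences, 2 transitions and 3 transversions over 19 sites: P = 2/19 = 0.105263, Q = 3/19 = 0.157895.
d = −0.5·ln(0.631579) − 0.25·ln(0.684210) = −0.5·(-0.459532) − 0.25·(-0.379490) = 0.3246.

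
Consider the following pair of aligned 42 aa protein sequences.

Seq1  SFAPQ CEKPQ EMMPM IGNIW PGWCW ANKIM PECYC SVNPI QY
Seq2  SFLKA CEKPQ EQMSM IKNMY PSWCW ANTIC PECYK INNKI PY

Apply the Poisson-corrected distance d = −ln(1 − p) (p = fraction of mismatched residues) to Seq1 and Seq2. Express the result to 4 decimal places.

Mismatches occur at site 3 (A/L), site 4 (P/K), site 5 (Q/A), site 12 (M/Q), site 14 (P/S), site 17 (G/K), site 19 (I/M), site 20 (W/Y), site 22 (G/S), site 28 (K/T), site 30 (M/C), site 35 (C/K), site 36 (S/I), site 37 (V/N), site 39 (P/K), site 41 (Q/P).
p = 16/42 = 0.380952.
d = −ln(1 − 0.380952) = −ln(0.619048) = 0.4796.

0.4796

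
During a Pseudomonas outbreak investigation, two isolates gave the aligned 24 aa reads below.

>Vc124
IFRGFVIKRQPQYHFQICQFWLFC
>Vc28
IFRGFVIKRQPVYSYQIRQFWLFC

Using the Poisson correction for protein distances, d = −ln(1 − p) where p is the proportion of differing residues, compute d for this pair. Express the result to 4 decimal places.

0.1823

The sequences differ at positions 12 (Q/V), 14 (H/S), 15 (F/Y), 18 (C/R).
p = 4/24 = 0.166667.
d = −ln(1 − 0.166667) = −ln(0.833333) = 0.1823.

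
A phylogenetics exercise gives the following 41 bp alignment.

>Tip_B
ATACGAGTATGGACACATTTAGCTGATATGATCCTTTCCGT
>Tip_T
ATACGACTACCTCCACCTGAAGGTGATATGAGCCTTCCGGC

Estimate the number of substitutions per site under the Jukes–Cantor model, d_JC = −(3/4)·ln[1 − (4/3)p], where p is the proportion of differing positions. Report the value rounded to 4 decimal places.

0.4121

Mismatches occur at site 7 (G↔C), site 10 (T↔C), site 11 (G↔C), site 12 (G↔T), site 13 (A↔C), site 17 (A↔C), site 19 (T↔G), site 20 (T↔A), site 23 (C↔G), site 32 (T↔G), site 37 (T↔C), site 39 (C↔G), site 41 (T↔C).
p = 13/41 = 0.317073.
d = −0.75 · ln(1 − (4/3)·0.317073) = −0.75 · ln(0.577236) = −0.75 · (-0.549504) = 0.4121.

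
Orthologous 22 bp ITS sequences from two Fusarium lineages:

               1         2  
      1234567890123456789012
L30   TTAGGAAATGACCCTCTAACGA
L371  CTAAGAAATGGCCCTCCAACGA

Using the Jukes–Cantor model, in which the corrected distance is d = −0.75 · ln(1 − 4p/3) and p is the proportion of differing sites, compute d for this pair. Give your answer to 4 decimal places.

0.2082

Differing sites — 1:T/C; 4:G/A; 11:A/G; 17:T/C.
p = 4/22 = 0.181818.
d = −0.75 · ln(1 − (4/3)·0.181818) = −0.75 · ln(0.757576) = −0.75 · (-0.277631) = 0.2082.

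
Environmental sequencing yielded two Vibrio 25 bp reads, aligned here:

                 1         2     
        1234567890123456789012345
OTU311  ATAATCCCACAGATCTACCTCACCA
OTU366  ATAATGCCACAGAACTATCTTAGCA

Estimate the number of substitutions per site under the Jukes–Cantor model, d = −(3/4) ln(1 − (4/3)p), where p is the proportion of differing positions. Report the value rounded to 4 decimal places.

0.2326

Differing sites — 6:C/G; 14:T/A; 18:C/T; 21:C/T; 23:C/G.
p = 5/25 = 0.200000.
d = −0.75 · ln(1 − (4/3)·0.200000) = −0.75 · ln(0.733333) = −0.75 · (-0.310155) = 0.2326.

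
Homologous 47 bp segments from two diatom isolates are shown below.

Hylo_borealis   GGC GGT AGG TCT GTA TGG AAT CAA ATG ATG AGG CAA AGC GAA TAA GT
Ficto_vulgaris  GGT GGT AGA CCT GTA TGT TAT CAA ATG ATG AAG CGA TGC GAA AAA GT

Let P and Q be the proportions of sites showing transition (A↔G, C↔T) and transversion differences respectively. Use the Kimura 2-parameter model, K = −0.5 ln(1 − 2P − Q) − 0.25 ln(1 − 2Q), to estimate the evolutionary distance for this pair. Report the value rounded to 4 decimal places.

0.2235

The sequences differ at positions 3 (C/T, transition), 9 (G/A, transition), 10 (T/C, transition), 18 (G/T, transversion), 19 (A/T, transversion), 32 (G/A, transition), 35 (A/G, transition), 37 (A/T, transversion), 43 (T/A, transversion).
Of the 9 differences, 5 transitions and 4 transversions over 47 sites: P = 5/47 = 0.106383, Q = 4/47 = 0.085106.
d = −0.5·ln(0.702128) − 0.25·ln(0.829788) = −0.5·(-0.353640) − 0.25·(-0.186585) = 0.2235.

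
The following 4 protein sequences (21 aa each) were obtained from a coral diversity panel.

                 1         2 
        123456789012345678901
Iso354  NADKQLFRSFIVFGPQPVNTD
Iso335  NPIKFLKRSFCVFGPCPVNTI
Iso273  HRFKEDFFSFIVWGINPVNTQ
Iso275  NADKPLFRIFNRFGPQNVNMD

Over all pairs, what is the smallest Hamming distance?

Pairwise Hamming distances:
  Iso354 vs Iso335: 7
  Iso354 vs Iso273: 10
  Iso354 vs Iso275: 6
  Iso335 vs Iso273: 12
  Iso335 vs Iso275: 11
  Iso273 vs Iso275: 15
The smallest is 6, between Iso354 and Iso275.

6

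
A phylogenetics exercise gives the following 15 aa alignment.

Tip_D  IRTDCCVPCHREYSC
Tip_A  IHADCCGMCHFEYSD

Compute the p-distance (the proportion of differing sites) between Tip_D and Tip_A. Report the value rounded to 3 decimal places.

Differing sites — 2:R/H; 3:T/A; 7:V/G; 8:P/M; 11:R/F; 15:C/D.
There are 6 differences over 15 sites, so p = 6/15 = 0.400.

0.400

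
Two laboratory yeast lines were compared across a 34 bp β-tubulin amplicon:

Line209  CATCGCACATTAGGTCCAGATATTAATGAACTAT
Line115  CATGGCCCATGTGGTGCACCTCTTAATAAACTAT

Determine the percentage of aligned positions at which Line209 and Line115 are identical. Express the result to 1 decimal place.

73.5%

Differing sites — 4:C/G; 7:A/C; 11:T/G; 12:A/T; 16:C/G; 19:G/C; 20:A/C; 22:A/C; 28:G/A.
25 of the 34 sites match, so the percent identity is 25/34 × 100 = 73.5%.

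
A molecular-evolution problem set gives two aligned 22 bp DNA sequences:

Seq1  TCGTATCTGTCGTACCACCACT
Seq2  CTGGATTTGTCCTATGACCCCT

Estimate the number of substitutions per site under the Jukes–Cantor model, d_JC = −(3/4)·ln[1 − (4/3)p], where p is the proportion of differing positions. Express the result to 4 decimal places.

0.4975

Mismatches occur at site 1 (T→C), site 2 (C→T), site 4 (T→G), site 7 (C→T), site 12 (G→C), site 15 (C→T), site 16 (C→G), site 20 (A→C).
p = 8/22 = 0.363636.
d = −0.75 · ln(1 − (4/3)·0.363636) = −0.75 · ln(0.515152) = −0.75 · (-0.663293) = 0.4975.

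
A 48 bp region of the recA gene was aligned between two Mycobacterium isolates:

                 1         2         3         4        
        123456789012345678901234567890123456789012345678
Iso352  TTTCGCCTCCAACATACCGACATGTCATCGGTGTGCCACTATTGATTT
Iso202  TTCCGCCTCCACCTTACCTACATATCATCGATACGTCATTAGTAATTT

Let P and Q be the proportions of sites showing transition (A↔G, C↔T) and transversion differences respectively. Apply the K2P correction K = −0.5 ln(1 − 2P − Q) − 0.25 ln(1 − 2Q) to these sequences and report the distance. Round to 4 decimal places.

0.3151

Differing sites — 3:T/C (Ti); 12:A/C (Tv); 14:A/T (Tv); 19:G/T (Tv); 24:G/A (Ti); 31:G/A (Ti); 33:G/A (Ti); 34:T/C (Ti); 36:C/T (Ti); 39:C/T (Ti); 42:T/G (Tv); 44:G/A (Ti).
Of the 12 differences, 8 transitions and 4 transversions over 48 sites: P = 8/48 = 0.166667, Q = 4/48 = 0.083333.
d = −0.5·ln(0.583333) − 0.25·ln(0.833334) = −0.5·(-0.538997) − 0.25·(-0.182321) = 0.3151.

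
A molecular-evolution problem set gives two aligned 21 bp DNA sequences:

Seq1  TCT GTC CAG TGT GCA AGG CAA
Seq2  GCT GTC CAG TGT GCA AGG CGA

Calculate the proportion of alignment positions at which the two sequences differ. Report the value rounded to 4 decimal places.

Mismatches occur at site 1 (T↔G), site 20 (A↔G).
There are 2 differences over 21 sites, so p = 2/21 = 0.0952.

0.0952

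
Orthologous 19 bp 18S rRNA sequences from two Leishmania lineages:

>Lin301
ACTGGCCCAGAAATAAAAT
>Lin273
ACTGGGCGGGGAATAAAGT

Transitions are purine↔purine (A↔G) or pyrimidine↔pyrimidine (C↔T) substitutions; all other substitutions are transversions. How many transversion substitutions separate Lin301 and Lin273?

The sequences differ at positions 6 (C/G, transversion), 8 (C/G, transversion), 9 (A/G, transition), 11 (A/G, transition), 18 (A/G, transition).
Of the 5 differences, 3 transitions and 2 transversions, so the answer is 2.

2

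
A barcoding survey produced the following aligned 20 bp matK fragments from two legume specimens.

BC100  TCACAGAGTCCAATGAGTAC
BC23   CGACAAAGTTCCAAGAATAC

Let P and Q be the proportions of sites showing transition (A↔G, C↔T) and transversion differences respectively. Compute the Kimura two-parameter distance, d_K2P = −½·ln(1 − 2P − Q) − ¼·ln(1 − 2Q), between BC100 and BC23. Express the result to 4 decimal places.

0.4884

The sequences differ at positions 1 (T/C, transition), 2 (C/G, transversion), 6 (G/A, transition), 10 (C/T, transition), 12 (A/C, transversion), 14 (T/A, transversion), 17 (G/A, transition).
Of the 7 differences, 4 transitions and 3 transversions over 20 sites: P = 4/20 = 0.200000, Q = 3/20 = 0.150000.
d = −0.5·ln(0.450000) − 0.25·ln(0.700000) = −0.5·(-0.798508) − 0.25·(-0.356675) = 0.4884.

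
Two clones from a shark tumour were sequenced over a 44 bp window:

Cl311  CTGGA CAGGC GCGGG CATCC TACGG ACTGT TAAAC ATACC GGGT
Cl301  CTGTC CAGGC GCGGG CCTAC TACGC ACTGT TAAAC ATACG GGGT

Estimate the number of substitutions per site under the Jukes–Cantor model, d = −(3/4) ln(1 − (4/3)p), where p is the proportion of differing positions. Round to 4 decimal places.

0.1505

Differing sites — 4:G/T; 5:A/C; 17:A/C; 19:C/A; 25:G/C; 40:C/G.
p = 6/44 = 0.136364.
d = −0.75 · ln(1 − (4/3)·0.136364) = −0.75 · ln(0.818181) = −0.75 · (-0.200672) = 0.1505.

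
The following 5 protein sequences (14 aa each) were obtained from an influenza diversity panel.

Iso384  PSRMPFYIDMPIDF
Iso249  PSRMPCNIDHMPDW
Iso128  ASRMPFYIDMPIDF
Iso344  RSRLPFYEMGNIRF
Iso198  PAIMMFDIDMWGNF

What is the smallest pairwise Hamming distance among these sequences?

1

Pairwise Hamming distances:
  Iso384 vs Iso249: 6
  Iso384 vs Iso128: 1
  Iso384 vs Iso344: 7
  Iso384 vs Iso198: 7
  Iso249 vs Iso128: 7
  Iso249 vs Iso344: 11
  Iso249 vs Iso198: 10
  Iso128 vs Iso344: 7
  Iso128 vs Iso198: 8
  Iso344 vs Iso198: 12
The smallest is 1, between Iso384 and Iso128.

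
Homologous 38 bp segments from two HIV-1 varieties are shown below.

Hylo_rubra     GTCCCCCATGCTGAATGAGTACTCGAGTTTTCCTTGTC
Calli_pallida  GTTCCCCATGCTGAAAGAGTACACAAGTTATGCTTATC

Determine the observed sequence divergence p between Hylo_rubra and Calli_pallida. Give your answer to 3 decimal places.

Differing sites — 3:C/T; 16:T/A; 23:T/A; 25:G/A; 30:T/A; 32:C/G; 36:G/A.
There are 7 differences over 38 sites, so p = 7/38 = 0.184.

0.184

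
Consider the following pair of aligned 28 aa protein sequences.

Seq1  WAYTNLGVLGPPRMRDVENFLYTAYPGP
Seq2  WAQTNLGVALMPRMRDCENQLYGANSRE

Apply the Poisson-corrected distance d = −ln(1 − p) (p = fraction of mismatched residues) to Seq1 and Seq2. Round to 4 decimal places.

Mismatches occur at site 3 (Y↔Q), site 9 (L↔A), site 10 (G↔L), site 11 (P↔M), site 17 (V↔C), site 20 (F↔Q), site 23 (T↔G), site 25 (Y↔N), site 26 (P↔S), site 27 (G↔R), site 28 (P↔E).
p = 11/28 = 0.392857.
d = −ln(1 − 0.392857) = −ln(0.607143) = 0.4990.

0.4990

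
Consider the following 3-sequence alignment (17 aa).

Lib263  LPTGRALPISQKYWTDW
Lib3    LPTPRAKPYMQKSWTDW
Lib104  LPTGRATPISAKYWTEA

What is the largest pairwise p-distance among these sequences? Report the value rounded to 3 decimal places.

Pairwise Hamming distances:
  Lib263 vs Lib3: 5
  Lib263 vs Lib104: 4
  Lib3 vs Lib104: 8
The largest is 8 mismatches, between Lib3 and Lib104; p = 8/17 = 0.471.

0.471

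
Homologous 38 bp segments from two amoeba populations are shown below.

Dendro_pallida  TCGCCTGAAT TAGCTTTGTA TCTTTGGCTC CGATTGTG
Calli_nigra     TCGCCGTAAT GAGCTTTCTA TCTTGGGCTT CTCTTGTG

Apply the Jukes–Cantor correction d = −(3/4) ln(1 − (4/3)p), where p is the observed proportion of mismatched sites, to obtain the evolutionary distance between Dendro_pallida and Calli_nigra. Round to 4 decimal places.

Mismatches occur at site 6 (T→G), site 7 (G→T), site 11 (T→G), site 18 (G→C), site 25 (T→G), site 30 (C→T), site 32 (G→T), site 33 (A→C).
p = 8/38 = 0.210526.
d = −0.75 · ln(1 − (4/3)·0.210526) = −0.75 · ln(0.719299) = −0.75 · (-0.329478) = 0.2471.

0.2471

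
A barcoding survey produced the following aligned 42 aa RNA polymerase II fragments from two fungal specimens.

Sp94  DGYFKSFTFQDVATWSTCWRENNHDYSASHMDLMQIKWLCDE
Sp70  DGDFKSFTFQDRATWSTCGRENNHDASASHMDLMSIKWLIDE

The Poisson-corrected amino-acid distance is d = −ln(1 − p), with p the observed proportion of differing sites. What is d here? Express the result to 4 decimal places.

0.1542

Differing sites — 3:Y/D; 12:V/R; 19:W/G; 26:Y/A; 35:Q/S; 40:C/I.
p = 6/42 = 0.142857.
d = −ln(1 − 0.142857) = −ln(0.857143) = 0.1542.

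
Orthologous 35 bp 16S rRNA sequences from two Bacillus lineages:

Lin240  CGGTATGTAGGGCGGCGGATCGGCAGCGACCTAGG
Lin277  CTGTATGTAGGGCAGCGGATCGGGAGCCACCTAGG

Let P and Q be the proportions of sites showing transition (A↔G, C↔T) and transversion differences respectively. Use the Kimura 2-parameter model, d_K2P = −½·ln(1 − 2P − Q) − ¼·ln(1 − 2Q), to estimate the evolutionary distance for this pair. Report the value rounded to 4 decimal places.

0.1241

The sequences differ at positions 2 (G/T, transversion), 14 (G/A, transition), 24 (C/G, transversion), 28 (G/C, transversion).
Of the 4 differences, 1 transition and 3 transversions over 35 sites: P = 1/35 = 0.028571, Q = 3/35 = 0.085714.
d = −0.5·ln(0.857144) − 0.25·ln(0.828572) = −0.5·(-0.154149) − 0.25·(-0.188052) = 0.1241.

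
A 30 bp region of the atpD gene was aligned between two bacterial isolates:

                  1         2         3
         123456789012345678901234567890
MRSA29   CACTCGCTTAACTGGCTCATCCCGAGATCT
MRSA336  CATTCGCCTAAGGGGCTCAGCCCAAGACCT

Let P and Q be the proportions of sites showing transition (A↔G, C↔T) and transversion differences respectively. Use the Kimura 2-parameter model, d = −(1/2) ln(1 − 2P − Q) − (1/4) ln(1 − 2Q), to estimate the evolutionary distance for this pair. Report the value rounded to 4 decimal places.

Mismatches occur at site 3 (C↔T, transition), site 8 (T↔C, transition), site 12 (C↔G, transversion), site 13 (T↔G, transversion), site 20 (T↔G, transversion), site 24 (G↔A, transition), site 28 (T↔C, transition).
Of the 7 differences, 4 transitions and 3 transversions over 30 sites: P = 4/30 = 0.133333, Q = 3/30 = 0.100000.
d = −0.5·ln(0.633334) − 0.25·ln(0.800000) = −0.5·(-0.456757) − 0.25·(-0.223144) = 0.2842.

0.2842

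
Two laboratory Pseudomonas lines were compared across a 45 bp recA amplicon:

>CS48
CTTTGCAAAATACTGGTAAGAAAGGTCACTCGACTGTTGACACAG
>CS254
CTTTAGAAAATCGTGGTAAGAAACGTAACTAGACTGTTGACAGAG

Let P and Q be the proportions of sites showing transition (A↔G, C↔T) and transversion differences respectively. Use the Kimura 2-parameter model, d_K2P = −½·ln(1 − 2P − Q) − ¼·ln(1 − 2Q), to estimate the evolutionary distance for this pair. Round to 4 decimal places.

0.2047

Differing sites — 5:G/A (Ti); 6:C/G (Tv); 12:A/C (Tv); 13:C/G (Tv); 24:G/C (Tv); 27:C/A (Tv); 31:C/A (Tv); 43:C/G (Tv).
Of the 8 differences, 1 transition and 7 transversions over 45 sites: P = 1/45 = 0.022222, Q = 7/45 = 0.155556.
d = −0.5·ln(0.800000) − 0.25·ln(0.688888) = −0.5·(-0.223144) − 0.25·(-0.372677) = 0.2047.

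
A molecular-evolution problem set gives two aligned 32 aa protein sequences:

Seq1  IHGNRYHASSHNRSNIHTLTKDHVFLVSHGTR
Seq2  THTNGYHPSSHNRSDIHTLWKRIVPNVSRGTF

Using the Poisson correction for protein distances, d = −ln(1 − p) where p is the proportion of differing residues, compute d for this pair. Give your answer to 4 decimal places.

0.4700

Differing sites — 1:I/T; 3:G/T; 5:R/G; 8:A/P; 15:N/D; 20:T/W; 22:D/R; 23:H/I; 25:F/P; 26:L/N; 29:H/R; 32:R/F.
p = 12/32 = 0.375000.
d = −ln(1 − 0.375000) = −ln(0.625000) = 0.4700.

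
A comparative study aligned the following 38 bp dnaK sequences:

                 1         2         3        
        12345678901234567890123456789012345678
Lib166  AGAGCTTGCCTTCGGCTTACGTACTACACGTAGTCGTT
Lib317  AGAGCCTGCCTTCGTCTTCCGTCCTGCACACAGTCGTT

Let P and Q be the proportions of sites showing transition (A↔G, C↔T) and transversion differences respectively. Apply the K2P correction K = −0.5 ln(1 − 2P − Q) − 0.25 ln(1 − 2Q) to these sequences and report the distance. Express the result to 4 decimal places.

The sequences differ at positions 6 (T/C, transition), 15 (G/T, transversion), 19 (A/C, transversion), 23 (A/C, transversion), 26 (A/G, transition), 30 (G/A, transition), 31 (T/C, transition).
Of the 7 differences, 4 transitions and 3 transversions over 38 sites: P = 4/38 = 0.105263, Q = 3/38 = 0.078947.
d = −0.5·ln(0.710527) − 0.25·ln(0.842106) = −0.5·(-0.341748) − 0.25·(-0.171849) = 0.2138.

0.2138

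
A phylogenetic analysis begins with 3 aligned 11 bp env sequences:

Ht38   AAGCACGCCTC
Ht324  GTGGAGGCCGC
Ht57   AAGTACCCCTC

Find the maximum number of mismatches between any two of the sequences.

Pairwise Hamming distances:
  Ht38 vs Ht324: 5
  Ht38 vs Ht57: 2
  Ht324 vs Ht57: 6
The largest is 6, between Ht324 and Ht57.

6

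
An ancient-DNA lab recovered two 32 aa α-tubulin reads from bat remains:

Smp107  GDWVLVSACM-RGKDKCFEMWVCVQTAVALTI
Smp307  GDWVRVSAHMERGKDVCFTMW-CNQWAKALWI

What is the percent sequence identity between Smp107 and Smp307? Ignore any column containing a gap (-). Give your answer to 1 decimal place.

Excluding the 2 gap columns leaves 30 comparable sites.
The sequences differ at positions 5 (L/R), 9 (C/H), 16 (K/V), 19 (E/T), 24 (V/N), 26 (T/W), 28 (V/K), 31 (T/W).
22 of the 30 comparable sites match, so the percent identity is 22/30 × 100 = 73.3%.

73.3%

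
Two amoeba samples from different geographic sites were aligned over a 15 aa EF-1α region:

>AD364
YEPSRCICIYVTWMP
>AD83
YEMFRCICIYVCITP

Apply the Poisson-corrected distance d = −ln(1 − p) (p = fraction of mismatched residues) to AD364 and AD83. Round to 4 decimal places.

The sequences differ at positions 3 (P/M), 4 (S/F), 12 (T/C), 13 (W/I), 14 (M/T).
p = 5/15 = 0.333333.
d = −ln(1 − 0.333333) = −ln(0.666667) = 0.4055.

0.4055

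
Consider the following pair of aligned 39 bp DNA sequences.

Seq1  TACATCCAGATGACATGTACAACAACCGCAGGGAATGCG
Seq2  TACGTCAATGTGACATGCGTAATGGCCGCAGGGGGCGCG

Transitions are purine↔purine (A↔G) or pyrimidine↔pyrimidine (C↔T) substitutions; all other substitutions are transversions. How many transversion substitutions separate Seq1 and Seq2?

Mismatches occur at site 4 (A↔G, transition), site 7 (C↔A, transversion), site 9 (G↔T, transversion), site 10 (A↔G, transition), site 18 (T↔C, transition), site 19 (A↔G, transition), site 20 (C↔T, transition), site 23 (C↔T, transition), site 24 (A↔G, transition), site 25 (A↔G, transition), site 34 (A↔G, transition), site 35 (A↔G, transition), site 36 (T↔C, transition).
Of the 13 differences, 11 transitions and 2 transversions, so the answer is 2.

2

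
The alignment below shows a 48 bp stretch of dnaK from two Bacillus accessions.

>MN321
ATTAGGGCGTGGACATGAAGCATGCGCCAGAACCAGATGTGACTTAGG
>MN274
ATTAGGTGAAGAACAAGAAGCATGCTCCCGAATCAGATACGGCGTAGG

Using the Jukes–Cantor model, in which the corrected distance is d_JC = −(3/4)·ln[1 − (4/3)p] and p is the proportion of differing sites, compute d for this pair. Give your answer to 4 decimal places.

Mismatches occur at site 7 (G→T), site 8 (C→G), site 9 (G→A), site 10 (T→A), site 12 (G→A), site 16 (T→A), site 26 (G→T), site 29 (A→C), site 33 (C→T), site 39 (G→A), site 40 (T→C), site 42 (A→G), site 44 (T→G).
p = 13/48 = 0.270833.
d = −0.75 · ln(1 − (4/3)·0.270833) = −0.75 · ln(0.638889) = −0.75 · (-0.448025) = 0.3360.

0.3360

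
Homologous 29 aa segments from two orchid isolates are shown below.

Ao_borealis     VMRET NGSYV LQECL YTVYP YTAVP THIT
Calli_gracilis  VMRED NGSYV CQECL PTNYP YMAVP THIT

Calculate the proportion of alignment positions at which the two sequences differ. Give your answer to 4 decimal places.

0.1724

Mismatches occur at site 5 (T→D), site 11 (L→C), site 16 (Y→P), site 18 (V→N), site 22 (T→M).
There are 5 differences over 29 sites, so p = 5/29 = 0.1724.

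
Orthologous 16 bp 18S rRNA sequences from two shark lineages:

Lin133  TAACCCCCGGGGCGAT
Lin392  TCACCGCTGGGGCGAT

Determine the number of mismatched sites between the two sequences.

3

Mismatches occur at site 2 (A→C), site 6 (C→G), site 8 (C→T).
That gives 3 mismatches out of 16 aligned sites, so the Hamming distance is 3.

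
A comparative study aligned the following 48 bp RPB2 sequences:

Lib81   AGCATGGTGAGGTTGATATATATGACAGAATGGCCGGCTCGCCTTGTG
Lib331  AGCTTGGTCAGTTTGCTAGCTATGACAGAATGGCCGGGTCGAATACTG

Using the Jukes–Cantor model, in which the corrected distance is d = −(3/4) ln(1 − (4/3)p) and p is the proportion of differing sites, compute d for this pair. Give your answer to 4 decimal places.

0.2735

The sequences differ at positions 4 (A/T), 9 (G/C), 12 (G/T), 16 (A/C), 19 (T/G), 20 (A/C), 38 (C/G), 42 (C/A), 43 (C/A), 45 (T/A), 46 (G/C).
p = 11/48 = 0.229167.
d = −0.75 · ln(1 − (4/3)·0.229167) = −0.75 · ln(0.694444) = −0.75 · (-0.364644) = 0.2735.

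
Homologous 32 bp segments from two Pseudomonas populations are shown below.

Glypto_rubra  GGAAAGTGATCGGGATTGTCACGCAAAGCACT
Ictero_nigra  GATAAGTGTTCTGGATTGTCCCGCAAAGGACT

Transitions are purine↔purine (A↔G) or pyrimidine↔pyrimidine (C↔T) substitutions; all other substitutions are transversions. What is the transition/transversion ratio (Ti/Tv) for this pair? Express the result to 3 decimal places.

The sequences differ at positions 2 (G/A, transition), 3 (A/T, transversion), 9 (A/T, transversion), 12 (G/T, transversion), 21 (A/C, transversion), 29 (C/G, transversion).
Of the 6 differences, 1 transition and 5 transversions, so Ti/Tv = 1/5 = 0.200.

0.200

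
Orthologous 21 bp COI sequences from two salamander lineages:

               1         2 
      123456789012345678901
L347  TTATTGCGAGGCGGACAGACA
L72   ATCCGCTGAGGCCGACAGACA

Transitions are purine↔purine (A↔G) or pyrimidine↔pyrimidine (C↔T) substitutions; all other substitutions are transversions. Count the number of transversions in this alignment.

5

The sequences differ at positions 1 (T/A, transversion), 3 (A/C, transversion), 4 (T/C, transition), 5 (T/G, transversion), 6 (G/C, transversion), 7 (C/T, transition), 13 (G/C, transversion).
Of the 7 differences, 2 transitions and 5 transversions, so the answer is 5.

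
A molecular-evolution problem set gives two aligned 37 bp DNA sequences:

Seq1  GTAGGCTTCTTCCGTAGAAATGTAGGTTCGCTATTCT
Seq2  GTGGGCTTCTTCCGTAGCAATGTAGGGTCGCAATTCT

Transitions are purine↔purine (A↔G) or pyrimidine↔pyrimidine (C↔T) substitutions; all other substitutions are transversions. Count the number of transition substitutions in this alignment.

The sequences differ at positions 3 (A/G, transition), 18 (A/C, transversion), 27 (T/G, transversion), 32 (T/A, transversion).
Of the 4 differences, 1 transition and 3 transversions, so the answer is 1.

1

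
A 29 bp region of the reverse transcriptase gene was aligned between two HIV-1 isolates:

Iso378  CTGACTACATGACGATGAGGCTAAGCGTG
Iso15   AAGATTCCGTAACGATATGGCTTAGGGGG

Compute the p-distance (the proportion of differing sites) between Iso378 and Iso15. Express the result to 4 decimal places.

0.3793

Differing sites — 1:C/A; 2:T/A; 5:C/T; 7:A/C; 9:A/G; 11:G/A; 17:G/A; 18:A/T; 23:A/T; 26:C/G; 28:T/G.
There are 11 differences over 29 sites, so p = 11/29 = 0.3793.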